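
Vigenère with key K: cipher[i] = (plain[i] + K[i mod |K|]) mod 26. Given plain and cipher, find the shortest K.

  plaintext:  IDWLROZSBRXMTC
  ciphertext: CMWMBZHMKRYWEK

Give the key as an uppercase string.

  i= 0: C-I = 20 → U
  i= 1: M-D =  9 → J
  i= 2: W-W =  0 → A
  i= 3: M-L =  1 → B
  i= 4: B-R = 10 → K
  i= 5: Z-O = 11 → L
  i= 6: H-Z =  8 → I
  i= 7: M-S = 20 → U
  i= 8: K-B =  9 → J
  i= 9: R-R =  0 → A
  i=10: Y-X =  1 → B
  i=11: W-M = 10 → K
  i=12: E-T = 11 → L
  i=13: K-C =  8 → I
  shifts repeat with period 7: UJABKLI

UJABKLI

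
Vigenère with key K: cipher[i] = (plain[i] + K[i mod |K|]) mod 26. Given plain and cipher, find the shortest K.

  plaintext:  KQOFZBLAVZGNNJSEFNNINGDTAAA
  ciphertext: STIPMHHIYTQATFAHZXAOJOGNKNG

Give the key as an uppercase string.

IDUKNGW

  i= 0: S-K =  8 → I
  i= 1: T-Q =  3 → D
  i= 2: I-O = 20 → U
  i= 3: P-F = 10 → K
  i= 4: M-Z = 13 → N
  i= 5: H-B =  6 → G
  i= 6: H-L = 22 → W
  i= 7: I-A =  8 → I
  i= 8: Y-V =  3 → D
  i= 9: T-Z = 20 → U
  i=10: Q-G = 10 → K
  i=11: A-N = 13 → N
  i=12: T-N =  6 → G
  i=13: F-J = 22 → W
  i=14: A-S =  8 → I
  i=15: H-E =  3 → D
  i=16: Z-F = 20 → U
  i=17: X-N = 10 → K
  i=18: A-N = 13 → N
  i=19: O-I =  6 → G
  i=20: J-N = 22 → W
  i=21: O-G =  8 → I
  i=22: G-D =  3 → D
  i=23: N-T = 20 → U
  i=24: K-A = 10 → K
  i=25: N-A = 13 → N
  i=26: G-A =  6 → G
  shifts repeat with period 7: IDUKNGW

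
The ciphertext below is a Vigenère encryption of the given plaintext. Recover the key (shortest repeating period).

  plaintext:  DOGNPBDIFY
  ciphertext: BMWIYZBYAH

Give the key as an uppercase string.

YYQVJ

  i= 0: B-D = 24 → Y
  i= 1: M-O = 24 → Y
  i= 2: W-G = 16 → Q
  i= 3: I-N = 21 → V
  i= 4: Y-P =  9 → J
  i= 5: Z-B = 24 → Y
  i= 6: B-D = 24 → Y
  i= 7: Y-I = 16 → Q
  i= 8: A-F = 21 → V
  i= 9: H-Y =  9 → J
  shifts repeat with period 5: YYQVJ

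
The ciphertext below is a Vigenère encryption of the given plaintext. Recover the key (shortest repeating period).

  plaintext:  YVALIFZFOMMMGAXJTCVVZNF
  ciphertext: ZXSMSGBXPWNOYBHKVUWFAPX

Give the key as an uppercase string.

  i= 0: Z-Y =  1 → B
  i= 1: X-V =  2 → C
  i= 2: S-A = 18 → S
  i= 3: M-L =  1 → B
  i= 4: S-I = 10 → K
  i= 5: G-F =  1 → B
  i= 6: B-Z =  2 → C
  i= 7: X-F = 18 → S
  i= 8: P-O =  1 → B
  i= 9: W-M = 10 → K
  i=10: N-M =  1 → B
  i=11: O-M =  2 → C
  i=12: Y-G = 18 → S
  i=13: B-A =  1 → B
  i=14: H-X = 10 → K
  i=15: K-J =  1 → B
  i=16: V-T =  2 → C
  i=17: U-C = 18 → S
  i=18: W-V =  1 → B
  i=19: F-V = 10 → K
  i=20: A-Z =  1 → B
  i=21: P-N =  2 → C
  i=22: X-F = 18 → S
  shifts repeat with period 5: BCSBK

BCSBK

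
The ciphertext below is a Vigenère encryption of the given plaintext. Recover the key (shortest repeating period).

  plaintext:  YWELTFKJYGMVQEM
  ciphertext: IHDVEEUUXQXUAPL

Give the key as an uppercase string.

  i= 0: I-Y = 10 → K
  i= 1: H-W = 11 → L
  i= 2: D-E = 25 → Z
  i= 3: V-L = 10 → K
  i= 4: E-T = 11 → L
  i= 5: E-F = 25 → Z
  i= 6: U-K = 10 → K
  i= 7: U-J = 11 → L
  i= 8: X-Y = 25 → Z
  i= 9: Q-G = 10 → K
  i=10: X-M = 11 → L
  i=11: U-V = 25 → Z
  i=12: A-Q = 10 → K
  i=13: P-E = 11 → L
  i=14: L-M = 25 → Z
  shifts repeat with period 3: KLZ

KLZ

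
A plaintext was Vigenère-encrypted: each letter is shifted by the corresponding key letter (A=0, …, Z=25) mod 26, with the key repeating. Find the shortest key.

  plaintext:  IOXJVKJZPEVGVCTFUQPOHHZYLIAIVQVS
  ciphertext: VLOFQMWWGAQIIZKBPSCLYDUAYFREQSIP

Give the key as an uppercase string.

  i= 0: V-I = 13 → N
  i= 1: L-O = 23 → X
  i= 2: O-X = 17 → R
  i= 3: F-J = 22 → W
  i= 4: Q-V = 21 → V
  i= 5: M-K =  2 → C
  i= 6: W-J = 13 → N
  i= 7: W-Z = 23 → X
  i= 8: G-P = 17 → R
  i= 9: A-E = 22 → W
  i=10: Q-V = 21 → V
  i=11: I-G =  2 → C
  i=12: I-V = 13 → N
  i=13: Z-C = 23 → X
  i=14: K-T = 17 → R
  i=15: B-F = 22 → W
  i=16: P-U = 21 → V
  i=17: S-Q =  2 → C
  i=18: C-P = 13 → N
  i=19: L-O = 23 → X
  i=20: Y-H = 17 → R
  i=21: D-H = 22 → W
  i=22: U-Z = 21 → V
  i=23: A-Y =  2 → C
  i=24: Y-L = 13 → N
  i=25: F-I = 23 → X
  i=26: R-A = 17 → R
  i=27: E-I = 22 → W
  i=28: Q-V = 21 → V
  i=29: S-Q =  2 → C
  i=30: I-V = 13 → N
  i=31: P-S = 23 → X
  shifts repeat with period 6: NXRWVC

NXRWVC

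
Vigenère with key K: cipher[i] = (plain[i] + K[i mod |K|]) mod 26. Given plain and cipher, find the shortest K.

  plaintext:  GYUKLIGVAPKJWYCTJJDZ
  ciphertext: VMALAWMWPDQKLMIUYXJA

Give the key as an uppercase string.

  i= 0: V-G = 15 → P
  i= 1: M-Y = 14 → O
  i= 2: A-U =  6 → G
  i= 3: L-K =  1 → B
  i= 4: A-L = 15 → P
  i= 5: W-I = 14 → O
  i= 6: M-G =  6 → G
  i= 7: W-V =  1 → B
  i= 8: P-A = 15 → P
  i= 9: D-P = 14 → O
  i=10: Q-K =  6 → G
  i=11: K-J =  1 → B
  i=12: L-W = 15 → P
  i=13: M-Y = 14 → O
  i=14: I-C =  6 → G
  i=15: U-T =  1 → B
  i=16: Y-J = 15 → P
  i=17: X-J = 14 → O
  i=18: J-D =  6 → G
  i=19: A-Z =  1 → B
  shifts repeat with period 4: POGB

POGB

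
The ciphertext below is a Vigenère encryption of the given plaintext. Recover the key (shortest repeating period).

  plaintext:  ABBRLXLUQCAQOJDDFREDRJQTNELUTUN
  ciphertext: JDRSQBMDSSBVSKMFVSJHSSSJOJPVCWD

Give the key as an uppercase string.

JCQBFEB

  i= 0: J-A =  9 → J
  i= 1: D-B =  2 → C
  i= 2: R-B = 16 → Q
  i= 3: S-R =  1 → B
  i= 4: Q-L =  5 → F
  i= 5: B-X =  4 → E
  i= 6: M-L =  1 → B
  i= 7: D-U =  9 → J
  i= 8: S-Q =  2 → C
  i= 9: S-C = 16 → Q
  i=10: B-A =  1 → B
  i=11: V-Q =  5 → F
  i=12: S-O =  4 → E
  i=13: K-J =  1 → B
  i=14: M-D =  9 → J
  i=15: F-D =  2 → C
  i=16: V-F = 16 → Q
  i=17: S-R =  1 → B
  i=18: J-E =  5 → F
  i=19: H-D =  4 → E
  i=20: S-R =  1 → B
  i=21: S-J =  9 → J
  i=22: S-Q =  2 → C
  i=23: J-T = 16 → Q
  i=24: O-N =  1 → B
  i=25: J-E =  5 → F
  i=26: P-L =  4 → E
  i=27: V-U =  1 → B
  i=28: C-T =  9 → J
  i=29: W-U =  2 → C
  i=30: D-N = 16 → Q
  shifts repeat with period 7: JCQBFEB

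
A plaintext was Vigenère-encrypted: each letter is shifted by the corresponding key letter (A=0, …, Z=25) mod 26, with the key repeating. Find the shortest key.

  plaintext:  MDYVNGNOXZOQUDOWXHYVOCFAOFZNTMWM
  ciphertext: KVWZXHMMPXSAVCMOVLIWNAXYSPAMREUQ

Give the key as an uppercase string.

  i= 0: K-M = 24 → Y
  i= 1: V-D = 18 → S
  i= 2: W-Y = 24 → Y
  i= 3: Z-V =  4 → E
  i= 4: X-N = 10 → K
  i= 5: H-G =  1 → B
  i= 6: M-N = 25 → Z
  i= 7: M-O = 24 → Y
  i= 8: P-X = 18 → S
  i= 9: X-Z = 24 → Y
  i=10: S-O =  4 → E
  i=11: A-Q = 10 → K
  i=12: V-U =  1 → B
  i=13: C-D = 25 → Z
  i=14: M-O = 24 → Y
  i=15: O-W = 18 → S
  i=16: V-X = 24 → Y
  i=17: L-H =  4 → E
  i=18: I-Y = 10 → K
  i=19: W-V =  1 → B
  i=20: N-O = 25 → Z
  i=21: A-C = 24 → Y
  i=22: X-F = 18 → S
  i=23: Y-A = 24 → Y
  i=24: S-O =  4 → E
  i=25: P-F = 10 → K
  i=26: A-Z =  1 → B
  i=27: M-N = 25 → Z
  i=28: R-T = 24 → Y
  i=29: E-M = 18 → S
  i=30: U-W = 24 → Y
  i=31: Q-M =  4 → E
  shifts repeat with period 7: YSYEKBZ

YSYEKBZ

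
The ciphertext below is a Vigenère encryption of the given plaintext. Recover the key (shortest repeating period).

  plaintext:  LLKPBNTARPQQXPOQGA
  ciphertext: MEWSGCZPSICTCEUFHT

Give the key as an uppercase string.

  i= 0: M-L =  1 → B
  i= 1: E-L = 19 → T
  i= 2: W-K = 12 → M
  i= 3: S-P =  3 → D
  i= 4: G-B =  5 → F
  i= 5: C-N = 15 → P
  i= 6: Z-T =  6 → G
  i= 7: P-A = 15 → P
  i= 8: S-R =  1 → B
  i= 9: I-P = 19 → T
  i=10: C-Q = 12 → M
  i=11: T-Q =  3 → D
  i=12: C-X =  5 → F
  i=13: E-P = 15 → P
  i=14: U-O =  6 → G
  i=15: F-Q = 15 → P
  i=16: H-G =  1 → B
  i=17: T-A = 19 → T
  shifts repeat with period 8: BTMDFPGP

BTMDFPGP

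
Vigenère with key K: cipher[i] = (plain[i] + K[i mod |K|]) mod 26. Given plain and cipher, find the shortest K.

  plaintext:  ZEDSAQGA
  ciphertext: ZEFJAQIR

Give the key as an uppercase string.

  i= 0: Z-Z =  0 → A
  i= 1: E-E =  0 → A
  i= 2: F-D =  2 → C
  i= 3: J-S = 17 → R
  i= 4: A-A =  0 → A
  i= 5: Q-Q =  0 → A
  i= 6: I-G =  2 → C
  i= 7: R-A = 17 → R
  shifts repeat with period 4: AACR

AACR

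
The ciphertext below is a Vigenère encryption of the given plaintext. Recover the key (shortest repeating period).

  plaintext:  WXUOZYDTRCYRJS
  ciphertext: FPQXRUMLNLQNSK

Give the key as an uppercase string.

  i= 0: F-W =  9 → J
  i= 1: P-X = 18 → S
  i= 2: Q-U = 22 → W
  i= 3: X-O =  9 → J
  i= 4: R-Z = 18 → S
  i= 5: U-Y = 22 → W
  i= 6: M-D =  9 → J
  i= 7: L-T = 18 → S
  i= 8: N-R = 22 → W
  i= 9: L-C =  9 → J
  i=10: Q-Y = 18 → S
  i=11: N-R = 22 → W
  i=12: S-J =  9 → J
  i=13: K-S = 18 → S
  shifts repeat with period 3: JSW

JSW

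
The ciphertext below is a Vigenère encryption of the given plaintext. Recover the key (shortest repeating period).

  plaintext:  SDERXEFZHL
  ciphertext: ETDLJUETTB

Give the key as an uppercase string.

  i= 0: E-S = 12 → M
  i= 1: T-D = 16 → Q
  i= 2: D-E = 25 → Z
  i= 3: L-R = 20 → U
  i= 4: J-X = 12 → M
  i= 5: U-E = 16 → Q
  i= 6: E-F = 25 → Z
  i= 7: T-Z = 20 → U
  i= 8: T-H = 12 → M
  i= 9: B-L = 16 → Q
  shifts repeat with period 4: MQZU

MQZU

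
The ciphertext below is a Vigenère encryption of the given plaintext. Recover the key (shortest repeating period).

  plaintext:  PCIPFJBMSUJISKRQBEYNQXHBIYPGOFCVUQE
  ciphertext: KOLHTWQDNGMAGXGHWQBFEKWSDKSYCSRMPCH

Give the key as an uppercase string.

  i= 0: K-P = 21 → V
  i= 1: O-C = 12 → M
  i= 2: L-I =  3 → D
  i= 3: H-P = 18 → S
  i= 4: T-F = 14 → O
  i= 5: W-J = 13 → N
  i= 6: Q-B = 15 → P
  i= 7: D-M = 17 → R
  i= 8: N-S = 21 → V
  i= 9: G-U = 12 → M
  i=10: M-J =  3 → D
  i=11: A-I = 18 → S
  i=12: G-S = 14 → O
  i=13: X-K = 13 → N
  i=14: G-R = 15 → P
  i=15: H-Q = 17 → R
  i=16: W-B = 21 → V
  i=17: Q-E = 12 → M
  i=18: B-Y =  3 → D
  i=19: F-N = 18 → S
  i=20: E-Q = 14 → O
  i=21: K-X = 13 → N
  i=22: W-H = 15 → P
  i=23: S-B = 17 → R
  i=24: D-I = 21 → V
  i=25: K-Y = 12 → M
  i=26: S-P =  3 → D
  i=27: Y-G = 18 → S
  i=28: C-O = 14 → O
  i=29: S-F = 13 → N
  i=30: R-C = 15 → P
  i=31: M-V = 17 → R
  i=32: P-U = 21 → V
  i=33: C-Q = 12 → M
  i=34: H-E =  3 → D
  shifts repeat with period 8: VMDSONPR

VMDSONPR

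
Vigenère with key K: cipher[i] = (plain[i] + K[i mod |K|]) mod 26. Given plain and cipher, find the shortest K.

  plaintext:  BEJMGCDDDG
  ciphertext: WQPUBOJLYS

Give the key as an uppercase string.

VMGI

  i= 0: W-B = 21 → V
  i= 1: Q-E = 12 → M
  i= 2: P-J =  6 → G
  i= 3: U-M =  8 → I
  i= 4: B-G = 21 → V
  i= 5: O-C = 12 → M
  i= 6: J-D =  6 → G
  i= 7: L-D =  8 → I
  i= 8: Y-D = 21 → V
  i= 9: S-G = 12 → M
  shifts repeat with period 4: VMGI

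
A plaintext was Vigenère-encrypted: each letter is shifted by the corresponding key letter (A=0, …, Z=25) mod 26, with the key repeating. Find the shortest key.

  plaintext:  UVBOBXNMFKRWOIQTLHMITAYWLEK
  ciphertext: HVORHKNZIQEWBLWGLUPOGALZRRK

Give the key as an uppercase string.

  i= 0: H-U = 13 → N
  i= 1: V-V =  0 → A
  i= 2: O-B = 13 → N
  i= 3: R-O =  3 → D
  i= 4: H-B =  6 → G
  i= 5: K-X = 13 → N
  i= 6: N-N =  0 → A
  i= 7: Z-M = 13 → N
  i= 8: I-F =  3 → D
  i= 9: Q-K =  6 → G
  i=10: E-R = 13 → N
  i=11: W-W =  0 → A
  i=12: B-O = 13 → N
  i=13: L-I =  3 → D
  i=14: W-Q =  6 → G
  i=15: G-T = 13 → N
  i=16: L-L =  0 → A
  i=17: U-H = 13 → N
  i=18: P-M =  3 → D
  i=19: O-I =  6 → G
  i=20: G-T = 13 → N
  i=21: A-A =  0 → A
  i=22: L-Y = 13 → N
  i=23: Z-W =  3 → D
  i=24: R-L =  6 → G
  i=25: R-E = 13 → N
  i=26: K-K =  0 → A
  shifts repeat with period 5: NANDG

NANDG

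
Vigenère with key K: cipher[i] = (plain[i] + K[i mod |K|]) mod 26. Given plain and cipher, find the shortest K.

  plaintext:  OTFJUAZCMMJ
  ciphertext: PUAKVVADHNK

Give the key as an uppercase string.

BBV

  i= 0: P-O =  1 → B
  i= 1: U-T =  1 → B
  i= 2: A-F = 21 → V
  i= 3: K-J =  1 → B
  i= 4: V-U =  1 → B
  i= 5: V-A = 21 → V
  i= 6: A-Z =  1 → B
  i= 7: D-C =  1 → B
  i= 8: H-M = 21 → V
  i= 9: N-M =  1 → B
  i=10: K-J =  1 → B
  shifts repeat with period 3: BBV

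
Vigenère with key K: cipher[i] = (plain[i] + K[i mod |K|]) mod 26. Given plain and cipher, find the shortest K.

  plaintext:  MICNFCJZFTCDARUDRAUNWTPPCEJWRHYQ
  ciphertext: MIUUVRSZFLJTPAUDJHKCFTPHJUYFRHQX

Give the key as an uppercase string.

  i= 0: M-M =  0 → A
  i= 1: I-I =  0 → A
  i= 2: U-C = 18 → S
  i= 3: U-N =  7 → H
  i= 4: V-F = 16 → Q
  i= 5: R-C = 15 → P
  i= 6: S-J =  9 → J
  i= 7: Z-Z =  0 → A
  i= 8: F-F =  0 → A
  i= 9: L-T = 18 → S
  i=10: J-C =  7 → H
  i=11: T-D = 16 → Q
  i=12: P-A = 15 → P
  i=13: A-R =  9 → J
  i=14: U-U =  0 → A
  i=15: D-D =  0 → A
  i=16: J-R = 18 → S
  i=17: H-A =  7 → H
  i=18: K-U = 16 → Q
  i=19: C-N = 15 → P
  i=20: F-W =  9 → J
  i=21: T-T =  0 → A
  i=22: P-P =  0 → A
  i=23: H-P = 18 → S
  i=24: J-C =  7 → H
  i=25: U-E = 16 → Q
  i=26: Y-J = 15 → P
  i=27: F-W =  9 → J
  i=28: R-R =  0 → A
  i=29: H-H =  0 → A
  i=30: Q-Y = 18 → S
  i=31: X-Q =  7 → H
  shifts repeat with period 7: AASHQPJ

AASHQPJ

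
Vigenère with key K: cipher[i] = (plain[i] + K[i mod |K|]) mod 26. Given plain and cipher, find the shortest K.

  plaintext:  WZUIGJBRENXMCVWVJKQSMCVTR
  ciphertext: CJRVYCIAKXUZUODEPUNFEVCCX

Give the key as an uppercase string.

  i= 0: C-W =  6 → G
  i= 1: J-Z = 10 → K
  i= 2: R-U = 23 → X
  i= 3: V-I = 13 → N
  i= 4: Y-G = 18 → S
  i= 5: C-J = 19 → T
  i= 6: I-B =  7 → H
  i= 7: A-R =  9 → J
  i= 8: K-E =  6 → G
  i= 9: X-N = 10 → K
  i=10: U-X = 23 → X
  i=11: Z-M = 13 → N
  i=12: U-C = 18 → S
  i=13: O-V = 19 → T
  i=14: D-W =  7 → H
  i=15: E-V =  9 → J
  i=16: P-J =  6 → G
  i=17: U-K = 10 → K
  i=18: N-Q = 23 → X
  i=19: F-S = 13 → N
  i=20: E-M = 18 → S
  i=21: V-C = 19 → T
  i=22: C-V =  7 → H
  i=23: C-T =  9 → J
  i=24: X-R =  6 → G
  shifts repeat with period 8: GKXNSTHJ

GKXNSTHJ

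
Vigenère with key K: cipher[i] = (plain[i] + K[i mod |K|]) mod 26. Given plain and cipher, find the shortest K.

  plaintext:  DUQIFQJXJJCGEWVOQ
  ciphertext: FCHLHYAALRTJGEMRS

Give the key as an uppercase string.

  i= 0: F-D =  2 → C
  i= 1: C-U =  8 → I
  i= 2: H-Q = 17 → R
  i= 3: L-I =  3 → D
  i= 4: H-F =  2 → C
  i= 5: Y-Q =  8 → I
  i= 6: A-J = 17 → R
  i= 7: A-X =  3 → D
  i= 8: L-J =  2 → C
  i= 9: R-J =  8 → I
  i=10: T-C = 17 → R
  i=11: J-G =  3 → D
  i=12: G-E =  2 → C
  i=13: E-W =  8 → I
  i=14: M-V = 17 → R
  i=15: R-O =  3 → D
  i=16: S-Q =  2 → C
  shifts repeat with period 4: CIRD

CIRD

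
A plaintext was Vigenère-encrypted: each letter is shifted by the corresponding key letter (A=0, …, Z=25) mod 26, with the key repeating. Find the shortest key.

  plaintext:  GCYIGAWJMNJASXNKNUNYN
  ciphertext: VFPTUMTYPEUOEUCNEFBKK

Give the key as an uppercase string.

PDRLOMX

  i= 0: V-G = 15 → P
  i= 1: F-C =  3 → D
  i= 2: P-Y = 17 → R
  i= 3: T-I = 11 → L
  i= 4: U-G = 14 → O
  i= 5: M-A = 12 → M
  i= 6: T-W = 23 → X
  i= 7: Y-J = 15 → P
  i= 8: P-M =  3 → D
  i= 9: E-N = 17 → R
  i=10: U-J = 11 → L
  i=11: O-A = 14 → O
  i=12: E-S = 12 → M
  i=13: U-X = 23 → X
  i=14: C-N = 15 → P
  i=15: N-K =  3 → D
  i=16: E-N = 17 → R
  i=17: F-U = 11 → L
  i=18: B-N = 14 → O
  i=19: K-Y = 12 → M
  i=20: K-N = 23 → X
  shifts repeat with period 7: PDRLOMX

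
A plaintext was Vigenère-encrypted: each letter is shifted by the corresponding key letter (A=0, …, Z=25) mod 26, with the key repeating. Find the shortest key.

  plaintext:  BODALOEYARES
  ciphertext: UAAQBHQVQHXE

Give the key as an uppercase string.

TMXQQ

  i= 0: U-B = 19 → T
  i= 1: A-O = 12 → M
  i= 2: A-D = 23 → X
  i= 3: Q-A = 16 → Q
  i= 4: B-L = 16 → Q
  i= 5: H-O = 19 → T
  i= 6: Q-E = 12 → M
  i= 7: V-Y = 23 → X
  i= 8: Q-A = 16 → Q
  i= 9: H-R = 16 → Q
  i=10: X-E = 19 → T
  i=11: E-S = 12 → M
  shifts repeat with period 5: TMXQQ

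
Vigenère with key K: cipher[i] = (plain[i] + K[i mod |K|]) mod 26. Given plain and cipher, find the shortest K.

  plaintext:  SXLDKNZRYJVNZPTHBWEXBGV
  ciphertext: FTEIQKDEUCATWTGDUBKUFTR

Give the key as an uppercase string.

NWTFGXE

  i= 0: F-S = 13 → N
  i= 1: T-X = 22 → W
  i= 2: E-L = 19 → T
  i= 3: I-D =  5 → F
  i= 4: Q-K =  6 → G
  i= 5: K-N = 23 → X
  i= 6: D-Z =  4 → E
  i= 7: E-R = 13 → N
  i= 8: U-Y = 22 → W
  i= 9: C-J = 19 → T
  i=10: A-V =  5 → F
  i=11: T-N =  6 → G
  i=12: W-Z = 23 → X
  i=13: T-P =  4 → E
  i=14: G-T = 13 → N
  i=15: D-H = 22 → W
  i=16: U-B = 19 → T
  i=17: B-W =  5 → F
  i=18: K-E =  6 → G
  i=19: U-X = 23 → X
  i=20: F-B =  4 → E
  i=21: T-G = 13 → N
  i=22: R-V = 22 → W
  shifts repeat with period 7: NWTFGXE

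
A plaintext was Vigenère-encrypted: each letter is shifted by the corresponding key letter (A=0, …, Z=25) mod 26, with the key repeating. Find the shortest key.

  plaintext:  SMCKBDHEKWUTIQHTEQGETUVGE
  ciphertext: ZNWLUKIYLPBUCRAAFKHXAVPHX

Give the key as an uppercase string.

  i= 0: Z-S =  7 → H
  i= 1: N-M =  1 → B
  i= 2: W-C = 20 → U
  i= 3: L-K =  1 → B
  i= 4: U-B = 19 → T
  i= 5: K-D =  7 → H
  i= 6: I-H =  1 → B
  i= 7: Y-E = 20 → U
  i= 8: L-K =  1 → B
  i= 9: P-W = 19 → T
  i=10: B-U =  7 → H
  i=11: U-T =  1 → B
  i=12: C-I = 20 → U
  i=13: R-Q =  1 → B
  i=14: A-H = 19 → T
  i=15: A-T =  7 → H
  i=16: F-E =  1 → B
  i=17: K-Q = 20 → U
  i=18: H-G =  1 → B
  i=19: X-E = 19 → T
  i=20: A-T =  7 → H
  i=21: V-U =  1 → B
  i=22: P-V = 20 → U
  i=23: H-G =  1 → B
  i=24: X-E = 19 → T
  shifts repeat with period 5: HBUBT

HBUBT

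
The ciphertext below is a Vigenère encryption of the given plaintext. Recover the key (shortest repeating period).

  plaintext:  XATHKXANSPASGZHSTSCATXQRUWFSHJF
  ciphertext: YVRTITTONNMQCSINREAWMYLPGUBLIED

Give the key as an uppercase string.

  i= 0: Y-X =  1 → B
  i= 1: V-A = 21 → V
  i= 2: R-T = 24 → Y
  i= 3: T-H = 12 → M
  i= 4: I-K = 24 → Y
  i= 5: T-X = 22 → W
  i= 6: T-A = 19 → T
  i= 7: O-N =  1 → B
  i= 8: N-S = 21 → V
  i= 9: N-P = 24 → Y
  i=10: M-A = 12 → M
  i=11: Q-S = 24 → Y
  i=12: C-G = 22 → W
  i=13: S-Z = 19 → T
  i=14: I-H =  1 → B
  i=15: N-S = 21 → V
  i=16: R-T = 24 → Y
  i=17: E-S = 12 → M
  i=18: A-C = 24 → Y
  i=19: W-A = 22 → W
  i=20: M-T = 19 → T
  i=21: Y-X =  1 → B
  i=22: L-Q = 21 → V
  i=23: P-R = 24 → Y
  i=24: G-U = 12 → M
  i=25: U-W = 24 → Y
  i=26: B-F = 22 → W
  i=27: L-S = 19 → T
  i=28: I-H =  1 → B
  i=29: E-J = 21 → V
  i=30: D-F = 24 → Y
  shifts repeat with period 7: BVYMYWT

BVYMYWT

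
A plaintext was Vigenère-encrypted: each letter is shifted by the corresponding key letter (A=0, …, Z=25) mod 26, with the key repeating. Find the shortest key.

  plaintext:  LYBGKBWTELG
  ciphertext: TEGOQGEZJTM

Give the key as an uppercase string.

  i= 0: T-L =  8 → I
  i= 1: E-Y =  6 → G
  i= 2: G-B =  5 → F
  i= 3: O-G =  8 → I
  i= 4: Q-K =  6 → G
  i= 5: G-B =  5 → F
  i= 6: E-W =  8 → I
  i= 7: Z-T =  6 → G
  i= 8: J-E =  5 → F
  i= 9: T-L =  8 → I
  i=10: M-G =  6 → G
  shifts repeat with period 3: IGF

IGF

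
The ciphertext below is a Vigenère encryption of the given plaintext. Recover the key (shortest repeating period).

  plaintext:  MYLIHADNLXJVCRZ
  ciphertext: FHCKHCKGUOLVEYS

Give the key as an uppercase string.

TJRCACH

  i= 0: F-M = 19 → T
  i= 1: H-Y =  9 → J
  i= 2: C-L = 17 → R
  i= 3: K-I =  2 → C
  i= 4: H-H =  0 → A
  i= 5: C-A =  2 → C
  i= 6: K-D =  7 → H
  i= 7: G-N = 19 → T
  i= 8: U-L =  9 → J
  i= 9: O-X = 17 → R
  i=10: L-J =  2 → C
  i=11: V-V =  0 → A
  i=12: E-C =  2 → C
  i=13: Y-R =  7 → H
  i=14: S-Z = 19 → T
  shifts repeat with period 7: TJRCACH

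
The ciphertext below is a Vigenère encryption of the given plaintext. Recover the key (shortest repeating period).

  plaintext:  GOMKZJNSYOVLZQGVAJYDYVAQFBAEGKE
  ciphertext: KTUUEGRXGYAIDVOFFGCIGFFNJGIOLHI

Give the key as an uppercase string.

  i= 0: K-G =  4 → E
  i= 1: T-O =  5 → F
  i= 2: U-M =  8 → I
  i= 3: U-K = 10 → K
  i= 4: E-Z =  5 → F
  i= 5: G-J = 23 → X
  i= 6: R-N =  4 → E
  i= 7: X-S =  5 → F
  i= 8: G-Y =  8 → I
  i= 9: Y-O = 10 → K
  i=10: A-V =  5 → F
  i=11: I-L = 23 → X
  i=12: D-Z =  4 → E
  i=13: V-Q =  5 → F
  i=14: O-G =  8 → I
  i=15: F-V = 10 → K
  i=16: F-A =  5 → F
  i=17: G-J = 23 → X
  i=18: C-Y =  4 → E
  i=19: I-D =  5 → F
  i=20: G-Y =  8 → I
  i=21: F-V = 10 → K
  i=22: F-A =  5 → F
  i=23: N-Q = 23 → X
  i=24: J-F =  4 → E
  i=25: G-B =  5 → F
  i=26: I-A =  8 → I
  i=27: O-E = 10 → K
  i=28: L-G =  5 → F
  i=29: H-K = 23 → X
  i=30: I-E =  4 → E
  shifts repeat with period 6: EFIKFX

EFIKFX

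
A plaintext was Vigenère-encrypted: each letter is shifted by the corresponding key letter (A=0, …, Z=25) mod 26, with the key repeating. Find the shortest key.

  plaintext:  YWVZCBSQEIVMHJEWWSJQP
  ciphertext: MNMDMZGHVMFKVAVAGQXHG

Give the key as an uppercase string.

  i= 0: M-Y = 14 → O
  i= 1: N-W = 17 → R
  i= 2: M-V = 17 → R
  i= 3: D-Z =  4 → E
  i= 4: M-C = 10 → K
  i= 5: Z-B = 24 → Y
  i= 6: G-S = 14 → O
  i= 7: H-Q = 17 → R
  i= 8: V-E = 17 → R
  i= 9: M-I =  4 → E
  i=10: F-V = 10 → K
  i=11: K-M = 24 → Y
  i=12: V-H = 14 → O
  i=13: A-J = 17 → R
  i=14: V-E = 17 → R
  i=15: A-W =  4 → E
  i=16: G-W = 10 → K
  i=17: Q-S = 24 → Y
  i=18: X-J = 14 → O
  i=19: H-Q = 17 → R
  i=20: G-P = 17 → R
  shifts repeat with period 6: ORREKY

ORREKY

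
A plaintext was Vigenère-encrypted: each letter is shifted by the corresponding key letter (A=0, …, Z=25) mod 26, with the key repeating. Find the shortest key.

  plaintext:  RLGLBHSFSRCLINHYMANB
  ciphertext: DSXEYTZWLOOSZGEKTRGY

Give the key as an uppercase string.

  i= 0: D-R = 12 → M
  i= 1: S-L =  7 → H
  i= 2: X-G = 17 → R
  i= 3: E-L = 19 → T
  i= 4: Y-B = 23 → X
  i= 5: T-H = 12 → M
  i= 6: Z-S =  7 → H
  i= 7: W-F = 17 → R
  i= 8: L-S = 19 → T
  i= 9: O-R = 23 → X
  i=10: O-C = 12 → M
  i=11: S-L =  7 → H
  i=12: Z-I = 17 → R
  i=13: G-N = 19 → T
  i=14: E-H = 23 → X
  i=15: K-Y = 12 → M
  i=16: T-M =  7 → H
  i=17: R-A = 17 → R
  i=18: G-N = 19 → T
  i=19: Y-B = 23 → X
  shifts repeat with period 5: MHRTX

MHRTX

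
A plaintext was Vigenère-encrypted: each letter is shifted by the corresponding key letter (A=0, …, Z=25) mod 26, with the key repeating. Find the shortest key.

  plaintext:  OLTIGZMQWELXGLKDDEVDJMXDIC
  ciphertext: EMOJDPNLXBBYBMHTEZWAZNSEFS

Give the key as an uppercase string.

QBVBX

  i= 0: E-O = 16 → Q
  i= 1: M-L =  1 → B
  i= 2: O-T = 21 → V
  i= 3: J-I =  1 → B
  i= 4: D-G = 23 → X
  i= 5: P-Z = 16 → Q
  i= 6: N-M =  1 → B
  i= 7: L-Q = 21 → V
  i= 8: X-W =  1 → B
  i= 9: B-E = 23 → X
  i=10: B-L = 16 → Q
  i=11: Y-X =  1 → B
  i=12: B-G = 21 → V
  i=13: M-L =  1 → B
  i=14: H-K = 23 → X
  i=15: T-D = 16 → Q
  i=16: E-D =  1 → B
  i=17: Z-E = 21 → V
  i=18: W-V =  1 → B
  i=19: A-D = 23 → X
  i=20: Z-J = 16 → Q
  i=21: N-M =  1 → B
  i=22: S-X = 21 → V
  i=23: E-D =  1 → B
  i=24: F-I = 23 → X
  i=25: S-C = 16 → Q
  shifts repeat with period 5: QBVBX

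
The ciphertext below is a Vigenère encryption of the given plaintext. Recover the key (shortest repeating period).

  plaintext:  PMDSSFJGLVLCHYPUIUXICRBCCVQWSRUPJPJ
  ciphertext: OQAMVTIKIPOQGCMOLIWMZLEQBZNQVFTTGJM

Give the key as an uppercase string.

  i= 0: O-P = 25 → Z
  i= 1: Q-M =  4 → E
  i= 2: A-D = 23 → X
  i= 3: M-S = 20 → U
  i= 4: V-S =  3 → D
  i= 5: T-F = 14 → O
  i= 6: I-J = 25 → Z
  i= 7: K-G =  4 → E
  i= 8: I-L = 23 → X
  i= 9: P-V = 20 → U
  i=10: O-L =  3 → D
  i=11: Q-C = 14 → O
  i=12: G-H = 25 → Z
  i=13: C-Y =  4 → E
  i=14: M-P = 23 → X
  i=15: O-U = 20 → U
  i=16: L-I =  3 → D
  i=17: I-U = 14 → O
  i=18: W-X = 25 → Z
  i=19: M-I =  4 → E
  i=20: Z-C = 23 → X
  i=21: L-R = 20 → U
  i=22: E-B =  3 → D
  i=23: Q-C = 14 → O
  i=24: B-C = 25 → Z
  i=25: Z-V =  4 → E
  i=26: N-Q = 23 → X
  i=27: Q-W = 20 → U
  i=28: V-S =  3 → D
  i=29: F-R = 14 → O
  i=30: T-U = 25 → Z
  i=31: T-P =  4 → E
  i=32: G-J = 23 → X
  i=33: J-P = 20 → U
  i=34: M-J =  3 → D
  shifts repeat with period 6: ZEXUDO

ZEXUDO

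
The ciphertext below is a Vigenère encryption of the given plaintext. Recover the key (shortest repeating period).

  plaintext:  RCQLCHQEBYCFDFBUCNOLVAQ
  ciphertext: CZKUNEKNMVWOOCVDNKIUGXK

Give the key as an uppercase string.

  i= 0: C-R = 11 → L
  i= 1: Z-C = 23 → X
  i= 2: K-Q = 20 → U
  i= 3: U-L =  9 → J
  i= 4: N-C = 11 → L
  i= 5: E-H = 23 → X
  i= 6: K-Q = 20 → U
  i= 7: N-E =  9 → J
  i= 8: M-B = 11 → L
  i= 9: V-Y = 23 → X
  i=10: W-C = 20 → U
  i=11: O-F =  9 → J
  i=12: O-D = 11 → L
  i=13: C-F = 23 → X
  i=14: V-B = 20 → U
  i=15: D-U =  9 → J
  i=16: N-C = 11 → L
  i=17: K-N = 23 → X
  i=18: I-O = 20 → U
  i=19: U-L =  9 → J
  i=20: G-V = 11 → L
  i=21: X-A = 23 → X
  i=22: K-Q = 20 → U
  shifts repeat with period 4: LXUJ

LXUJ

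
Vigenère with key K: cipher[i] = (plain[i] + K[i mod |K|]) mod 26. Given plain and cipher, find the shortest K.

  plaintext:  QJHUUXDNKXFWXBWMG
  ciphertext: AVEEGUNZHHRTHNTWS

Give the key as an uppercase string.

  i= 0: A-Q = 10 → K
  i= 1: V-J = 12 → M
  i= 2: E-H = 23 → X
  i= 3: E-U = 10 → K
  i= 4: G-U = 12 → M
  i= 5: U-X = 23 → X
  i= 6: N-D = 10 → K
  i= 7: Z-N = 12 → M
  i= 8: H-K = 23 → X
  i= 9: H-X = 10 → K
  i=10: R-F = 12 → M
  i=11: T-W = 23 → X
  i=12: H-X = 10 → K
  i=13: N-B = 12 → M
  i=14: T-W = 23 → X
  i=15: W-M = 10 → K
  i=16: S-G = 12 → M
  shifts repeat with period 3: KMX

KMX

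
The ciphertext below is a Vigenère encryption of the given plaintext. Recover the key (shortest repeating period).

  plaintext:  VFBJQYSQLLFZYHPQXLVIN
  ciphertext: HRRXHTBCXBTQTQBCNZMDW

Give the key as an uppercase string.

MMQORVJ

  i= 0: H-V = 12 → M
  i= 1: R-F = 12 → M
  i= 2: R-B = 16 → Q
  i= 3: X-J = 14 → O
  i= 4: H-Q = 17 → R
  i= 5: T-Y = 21 → V
  i= 6: B-S =  9 → J
  i= 7: C-Q = 12 → M
  i= 8: X-L = 12 → M
  i= 9: B-L = 16 → Q
  i=10: T-F = 14 → O
  i=11: Q-Z = 17 → R
  i=12: T-Y = 21 → V
  i=13: Q-H =  9 → J
  i=14: B-P = 12 → M
  i=15: C-Q = 12 → M
  i=16: N-X = 16 → Q
  i=17: Z-L = 14 → O
  i=18: M-V = 17 → R
  i=19: D-I = 21 → V
  i=20: W-N =  9 → J
  shifts repeat with period 7: MMQORVJ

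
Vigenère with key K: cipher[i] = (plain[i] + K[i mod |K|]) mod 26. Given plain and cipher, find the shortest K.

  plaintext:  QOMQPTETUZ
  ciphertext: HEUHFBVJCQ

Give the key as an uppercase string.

RQI

  i= 0: H-Q = 17 → R
  i= 1: E-O = 16 → Q
  i= 2: U-M =  8 → I
  i= 3: H-Q = 17 → R
  i= 4: F-P = 16 → Q
  i= 5: B-T =  8 → I
  i= 6: V-E = 17 → R
  i= 7: J-T = 16 → Q
  i= 8: C-U =  8 → I
  i= 9: Q-Z = 17 → R
  shifts repeat with period 3: RQI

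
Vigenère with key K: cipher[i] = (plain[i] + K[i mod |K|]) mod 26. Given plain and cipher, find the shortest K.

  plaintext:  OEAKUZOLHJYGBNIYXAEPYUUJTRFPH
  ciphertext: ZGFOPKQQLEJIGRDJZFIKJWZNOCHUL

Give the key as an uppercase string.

  i= 0: Z-O = 11 → L
  i= 1: G-E =  2 → C
  i= 2: F-A =  5 → F
  i= 3: O-K =  4 → E
  i= 4: P-U = 21 → V
  i= 5: K-Z = 11 → L
  i= 6: Q-O =  2 → C
  i= 7: Q-L =  5 → F
  i= 8: L-H =  4 → E
  i= 9: E-J = 21 → V
  i=10: J-Y = 11 → L
  i=11: I-G =  2 → C
  i=12: G-B =  5 → F
  i=13: R-N =  4 → E
  i=14: D-I = 21 → V
  i=15: J-Y = 11 → L
  i=16: Z-X =  2 → C
  i=17: F-A =  5 → F
  i=18: I-E =  4 → E
  i=19: K-P = 21 → V
  i=20: J-Y = 11 → L
  i=21: W-U =  2 → C
  i=22: Z-U =  5 → F
  i=23: N-J =  4 → E
  i=24: O-T = 21 → V
  i=25: C-R = 11 → L
  i=26: H-F =  2 → C
  i=27: U-P =  5 → F
  i=28: L-H =  4 → E
  shifts repeat with period 5: LCFEV

LCFEV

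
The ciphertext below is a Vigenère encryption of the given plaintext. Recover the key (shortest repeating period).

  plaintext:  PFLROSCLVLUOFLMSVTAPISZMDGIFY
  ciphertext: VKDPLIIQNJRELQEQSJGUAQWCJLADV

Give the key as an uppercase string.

  i= 0: V-P =  6 → G
  i= 1: K-F =  5 → F
  i= 2: D-L = 18 → S
  i= 3: P-R = 24 → Y
  i= 4: L-O = 23 → X
  i= 5: I-S = 16 → Q
  i= 6: I-C =  6 → G
  i= 7: Q-L =  5 → F
  i= 8: N-V = 18 → S
  i= 9: J-L = 24 → Y
  i=10: R-U = 23 → X
  i=11: E-O = 16 → Q
  i=12: L-F =  6 → G
  i=13: Q-L =  5 → F
  i=14: E-M = 18 → S
  i=15: Q-S = 24 → Y
  i=16: S-V = 23 → X
  i=17: J-T = 16 → Q
  i=18: G-A =  6 → G
  i=19: U-P =  5 → F
  i=20: A-I = 18 → S
  i=21: Q-S = 24 → Y
  i=22: W-Z = 23 → X
  i=23: C-M = 16 → Q
  i=24: J-D =  6 → G
  i=25: L-G =  5 → F
  i=26: A-I = 18 → S
  i=27: D-F = 24 → Y
  i=28: V-Y = 23 → X
  shifts repeat with period 6: GFSYXQ

GFSYXQ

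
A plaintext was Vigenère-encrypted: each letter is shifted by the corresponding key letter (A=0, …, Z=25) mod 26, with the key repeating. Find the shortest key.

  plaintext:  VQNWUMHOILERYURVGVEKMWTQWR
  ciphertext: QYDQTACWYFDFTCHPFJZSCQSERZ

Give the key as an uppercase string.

VIQUZO

  i= 0: Q-V = 21 → V
  i= 1: Y-Q =  8 → I
  i= 2: D-N = 16 → Q
  i= 3: Q-W = 20 → U
  i= 4: T-U = 25 → Z
  i= 5: A-M = 14 → O
  i= 6: C-H = 21 → V
  i= 7: W-O =  8 → I
  i= 8: Y-I = 16 → Q
  i= 9: F-L = 20 → U
  i=10: D-E = 25 → Z
  i=11: F-R = 14 → O
  i=12: T-Y = 21 → V
  i=13: C-U =  8 → I
  i=14: H-R = 16 → Q
  i=15: P-V = 20 → U
  i=16: F-G = 25 → Z
  i=17: J-V = 14 → O
  i=18: Z-E = 21 → V
  i=19: S-K =  8 → I
  i=20: C-M = 16 → Q
  i=21: Q-W = 20 → U
  i=22: S-T = 25 → Z
  i=23: E-Q = 14 → O
  i=24: R-W = 21 → V
  i=25: Z-R =  8 → I
  shifts repeat with period 6: VIQUZO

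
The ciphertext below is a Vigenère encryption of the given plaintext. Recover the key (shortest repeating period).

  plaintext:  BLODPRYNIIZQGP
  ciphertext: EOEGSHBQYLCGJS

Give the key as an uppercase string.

  i= 0: E-B =  3 → D
  i= 1: O-L =  3 → D
  i= 2: E-O = 16 → Q
  i= 3: G-D =  3 → D
  i= 4: S-P =  3 → D
  i= 5: H-R = 16 → Q
  i= 6: B-Y =  3 → D
  i= 7: Q-N =  3 → D
  i= 8: Y-I = 16 → Q
  i= 9: L-I =  3 → D
  i=10: C-Z =  3 → D
  i=11: G-Q = 16 → Q
  i=12: J-G =  3 → D
  i=13: S-P =  3 → D
  shifts repeat with period 3: DDQ

DDQ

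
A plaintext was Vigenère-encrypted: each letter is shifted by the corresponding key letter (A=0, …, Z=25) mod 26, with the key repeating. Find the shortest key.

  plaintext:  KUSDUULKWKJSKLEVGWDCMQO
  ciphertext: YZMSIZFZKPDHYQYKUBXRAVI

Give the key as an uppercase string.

  i= 0: Y-K = 14 → O
  i= 1: Z-U =  5 → F
  i= 2: M-S = 20 → U
  i= 3: S-D = 15 → P
  i= 4: I-U = 14 → O
  i= 5: Z-U =  5 → F
  i= 6: F-L = 20 → U
  i= 7: Z-K = 15 → P
  i= 8: K-W = 14 → O
  i= 9: P-K =  5 → F
  i=10: D-J = 20 → U
  i=11: H-S = 15 → P
  i=12: Y-K = 14 → O
  i=13: Q-L =  5 → F
  i=14: Y-E = 20 → U
  i=15: K-V = 15 → P
  i=16: U-G = 14 → O
  i=17: B-W =  5 → F
  i=18: X-D = 20 → U
  i=19: R-C = 15 → P
  i=20: A-M = 14 → O
  i=21: V-Q =  5 → F
  i=22: I-O = 20 → U
  shifts repeat with period 4: OFUP

OFUP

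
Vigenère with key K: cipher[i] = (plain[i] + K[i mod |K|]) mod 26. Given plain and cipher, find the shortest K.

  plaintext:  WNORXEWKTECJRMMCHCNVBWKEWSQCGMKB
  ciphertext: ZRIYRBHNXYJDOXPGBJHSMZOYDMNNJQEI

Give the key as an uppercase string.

DEUHUXL

  i= 0: Z-W =  3 → D
  i= 1: R-N =  4 → E
  i= 2: I-O = 20 → U
  i= 3: Y-R =  7 → H
  i= 4: R-X = 20 → U
  i= 5: B-E = 23 → X
  i= 6: H-W = 11 → L
  i= 7: N-K =  3 → D
  i= 8: X-T =  4 → E
  i= 9: Y-E = 20 → U
  i=10: J-C =  7 → H
  i=11: D-J = 20 → U
  i=12: O-R = 23 → X
  i=13: X-M = 11 → L
  i=14: P-M =  3 → D
  i=15: G-C =  4 → E
  i=16: B-H = 20 → U
  i=17: J-C =  7 → H
  i=18: H-N = 20 → U
  i=19: S-V = 23 → X
  i=20: M-B = 11 → L
  i=21: Z-W =  3 → D
  i=22: O-K =  4 → E
  i=23: Y-E = 20 → U
  i=24: D-W =  7 → H
  i=25: M-S = 20 → U
  i=26: N-Q = 23 → X
  i=27: N-C = 11 → L
  i=28: J-G =  3 → D
  i=29: Q-M =  4 → E
  i=30: E-K = 20 → U
  i=31: I-B =  7 → H
  shifts repeat with period 7: DEUHUXL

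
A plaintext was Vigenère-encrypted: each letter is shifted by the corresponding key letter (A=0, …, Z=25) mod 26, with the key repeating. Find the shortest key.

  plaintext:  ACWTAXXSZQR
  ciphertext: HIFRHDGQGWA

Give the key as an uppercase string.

HGJY

  i= 0: H-A =  7 → H
  i= 1: I-C =  6 → G
  i= 2: F-W =  9 → J
  i= 3: R-T = 24 → Y
  i= 4: H-A =  7 → H
  i= 5: D-X =  6 → G
  i= 6: G-X =  9 → J
  i= 7: Q-S = 24 → Y
  i= 8: G-Z =  7 → H
  i= 9: W-Q =  6 → G
  i=10: A-R =  9 → J
  shifts repeat with period 4: HGJY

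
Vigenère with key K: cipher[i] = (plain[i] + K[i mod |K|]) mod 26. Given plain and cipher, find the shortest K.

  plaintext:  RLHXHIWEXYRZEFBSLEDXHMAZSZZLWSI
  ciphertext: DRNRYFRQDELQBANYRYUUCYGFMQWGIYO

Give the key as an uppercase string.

  i= 0: D-R = 12 → M
  i= 1: R-L =  6 → G
  i= 2: N-H =  6 → G
  i= 3: R-X = 20 → U
  i= 4: Y-H = 17 → R
  i= 5: F-I = 23 → X
  i= 6: R-W = 21 → V
  i= 7: Q-E = 12 → M
  i= 8: D-X =  6 → G
  i= 9: E-Y =  6 → G
  i=10: L-R = 20 → U
  i=11: Q-Z = 17 → R
  i=12: B-E = 23 → X
  i=13: A-F = 21 → V
  i=14: N-B = 12 → M
  i=15: Y-S =  6 → G
  i=16: R-L =  6 → G
  i=17: Y-E = 20 → U
  i=18: U-D = 17 → R
  i=19: U-X = 23 → X
  i=20: C-H = 21 → V
  i=21: Y-M = 12 → M
  i=22: G-A =  6 → G
  i=23: F-Z =  6 → G
  i=24: M-S = 20 → U
  i=25: Q-Z = 17 → R
  i=26: W-Z = 23 → X
  i=27: G-L = 21 → V
  i=28: I-W = 12 → M
  i=29: Y-S =  6 → G
  i=30: O-I =  6 → G
  shifts repeat with period 7: MGGURXV

MGGURXV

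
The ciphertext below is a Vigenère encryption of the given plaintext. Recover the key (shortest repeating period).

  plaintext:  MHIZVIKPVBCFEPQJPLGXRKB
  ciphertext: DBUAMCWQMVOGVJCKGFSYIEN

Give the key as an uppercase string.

  i= 0: D-M = 17 → R
  i= 1: B-H = 20 → U
  i= 2: U-I = 12 → M
  i= 3: A-Z =  1 → B
  i= 4: M-V = 17 → R
  i= 5: C-I = 20 → U
  i= 6: W-K = 12 → M
  i= 7: Q-P =  1 → B
  i= 8: M-V = 17 → R
  i= 9: V-B = 20 → U
  i=10: O-C = 12 → M
  i=11: G-F =  1 → B
  i=12: V-E = 17 → R
  i=13: J-P = 20 → U
  i=14: C-Q = 12 → M
  i=15: K-J =  1 → B
  i=16: G-P = 17 → R
  i=17: F-L = 20 → U
  i=18: S-G = 12 → M
  i=19: Y-X =  1 → B
  i=20: I-R = 17 → R
  i=21: E-K = 20 → U
  i=22: N-B = 12 → M
  shifts repeat with period 4: RUMB

RUMB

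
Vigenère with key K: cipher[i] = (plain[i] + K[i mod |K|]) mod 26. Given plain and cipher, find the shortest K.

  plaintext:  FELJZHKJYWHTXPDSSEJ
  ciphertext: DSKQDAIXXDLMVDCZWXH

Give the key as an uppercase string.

YOZHET

  i= 0: D-F = 24 → Y
  i= 1: S-E = 14 → O
  i= 2: K-L = 25 → Z
  i= 3: Q-J =  7 → H
  i= 4: D-Z =  4 → E
  i= 5: A-H = 19 → T
  i= 6: I-K = 24 → Y
  i= 7: X-J = 14 → O
  i= 8: X-Y = 25 → Z
  i= 9: D-W =  7 → H
  i=10: L-H =  4 → E
  i=11: M-T = 19 → T
  i=12: V-X = 24 → Y
  i=13: D-P = 14 → O
  i=14: C-D = 25 → Z
  i=15: Z-S =  7 → H
  i=16: W-S =  4 → E
  i=17: X-E = 19 → T
  i=18: H-J = 24 → Y
  shifts repeat with period 6: YOZHET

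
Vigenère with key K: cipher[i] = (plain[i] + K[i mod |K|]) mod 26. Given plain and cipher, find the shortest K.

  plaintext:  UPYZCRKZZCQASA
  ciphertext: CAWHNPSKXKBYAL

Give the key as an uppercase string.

  i= 0: C-U =  8 → I
  i= 1: A-P = 11 → L
  i= 2: W-Y = 24 → Y
  i= 3: H-Z =  8 → I
  i= 4: N-C = 11 → L
  i= 5: P-R = 24 → Y
  i= 6: S-K =  8 → I
  i= 7: K-Z = 11 → L
  i= 8: X-Z = 24 → Y
  i= 9: K-C =  8 → I
  i=10: B-Q = 11 → L
  i=11: Y-A = 24 → Y
  i=12: A-S =  8 → I
  i=13: L-A = 11 → L
  shifts repeat with period 3: ILY

ILY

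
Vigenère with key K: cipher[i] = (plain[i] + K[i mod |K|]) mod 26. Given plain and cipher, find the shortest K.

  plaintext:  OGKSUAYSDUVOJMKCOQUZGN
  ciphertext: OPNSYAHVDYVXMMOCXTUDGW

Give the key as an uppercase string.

AJDAE

  i= 0: O-O =  0 → A
  i= 1: P-G =  9 → J
  i= 2: N-K =  3 → D
  i= 3: S-S =  0 → A
  i= 4: Y-U =  4 → E
  i= 5: A-A =  0 → A
  i= 6: H-Y =  9 → J
  i= 7: V-S =  3 → D
  i= 8: D-D =  0 → A
  i= 9: Y-U =  4 → E
  i=10: V-V =  0 → A
  i=11: X-O =  9 → J
  i=12: M-J =  3 → D
  i=13: M-M =  0 → A
  i=14: O-K =  4 → E
  i=15: C-C =  0 → A
  i=16: X-O =  9 → J
  i=17: T-Q =  3 → D
  i=18: U-U =  0 → A
  i=19: D-Z =  4 → E
  i=20: G-G =  0 → A
  i=21: W-N =  9 → J
  shifts repeat with period 5: AJDAE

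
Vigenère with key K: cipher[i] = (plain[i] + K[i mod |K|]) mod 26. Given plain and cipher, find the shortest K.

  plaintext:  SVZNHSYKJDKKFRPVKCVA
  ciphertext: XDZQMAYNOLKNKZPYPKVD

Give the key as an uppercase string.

  i= 0: X-S =  5 → F
  i= 1: D-V =  8 → I
  i= 2: Z-Z =  0 → A
  i= 3: Q-N =  3 → D
  i= 4: M-H =  5 → F
  i= 5: A-S =  8 → I
  i= 6: Y-Y =  0 → A
  i= 7: N-K =  3 → D
  i= 8: O-J =  5 → F
  i= 9: L-D =  8 → I
  i=10: K-K =  0 → A
  i=11: N-K =  3 → D
  i=12: K-F =  5 → F
  i=13: Z-R =  8 → I
  i=14: P-P =  0 → A
  i=15: Y-V =  3 → D
  i=16: P-K =  5 → F
  i=17: K-C =  8 → I
  i=18: V-V =  0 → A
  i=19: D-A =  3 → D
  shifts repeat with period 4: FIAD

FIAD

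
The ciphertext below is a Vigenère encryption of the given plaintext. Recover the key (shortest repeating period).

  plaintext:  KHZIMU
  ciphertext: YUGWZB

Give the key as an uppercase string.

  i= 0: Y-K = 14 → O
  i= 1: U-H = 13 → N
  i= 2: G-Z =  7 → H
  i= 3: W-I = 14 → O
  i= 4: Z-M = 13 → N
  i= 5: B-U =  7 → H
  shifts repeat with period 3: ONH

ONH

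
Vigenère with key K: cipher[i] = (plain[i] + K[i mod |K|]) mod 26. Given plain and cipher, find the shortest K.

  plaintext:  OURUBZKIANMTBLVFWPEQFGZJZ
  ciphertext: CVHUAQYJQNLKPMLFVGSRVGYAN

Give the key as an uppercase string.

OBQAZR

  i= 0: C-O = 14 → O
  i= 1: V-U =  1 → B
  i= 2: H-R = 16 → Q
  i= 3: U-U =  0 → A
  i= 4: A-B = 25 → Z
  i= 5: Q-Z = 17 → R
  i= 6: Y-K = 14 → O
  i= 7: J-I =  1 → B
  i= 8: Q-A = 16 → Q
  i= 9: N-N =  0 → A
  i=10: L-M = 25 → Z
  i=11: K-T = 17 → R
  i=12: P-B = 14 → O
  i=13: M-L =  1 → B
  i=14: L-V = 16 → Q
  i=15: F-F =  0 → A
  i=16: V-W = 25 → Z
  i=17: G-P = 17 → R
  i=18: S-E = 14 → O
  i=19: R-Q =  1 → B
  i=20: V-F = 16 → Q
  i=21: G-G =  0 → A
  i=22: Y-Z = 25 → Z
  i=23: A-J = 17 → R
  i=24: N-Z = 14 → O
  shifts repeat with period 6: OBQAZR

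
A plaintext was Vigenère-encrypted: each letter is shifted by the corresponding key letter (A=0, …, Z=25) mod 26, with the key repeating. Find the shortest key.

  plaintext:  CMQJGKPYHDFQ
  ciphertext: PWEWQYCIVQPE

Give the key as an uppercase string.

NKO

  i= 0: P-C = 13 → N
  i= 1: W-M = 10 → K
  i= 2: E-Q = 14 → O
  i= 3: W-J = 13 → N
  i= 4: Q-G = 10 → K
  i= 5: Y-K = 14 → O
  i= 6: C-P = 13 → N
  i= 7: I-Y = 10 → K
  i= 8: V-H = 14 → O
  i= 9: Q-D = 13 → N
  i=10: P-F = 10 → K
  i=11: E-Q = 14 → O
  shifts repeat with period 3: NKO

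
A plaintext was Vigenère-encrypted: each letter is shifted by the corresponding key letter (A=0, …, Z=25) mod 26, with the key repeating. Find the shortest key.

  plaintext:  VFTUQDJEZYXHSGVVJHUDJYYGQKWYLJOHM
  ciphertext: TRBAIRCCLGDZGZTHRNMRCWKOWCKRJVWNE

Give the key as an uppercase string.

YMIGSOT

  i= 0: T-V = 24 → Y
  i= 1: R-F = 12 → M
  i= 2: B-T =  8 → I
  i= 3: A-U =  6 → G
  i= 4: I-Q = 18 → S
  i= 5: R-D = 14 → O
  i= 6: C-J = 19 → T
  i= 7: C-E = 24 → Y
  i= 8: L-Z = 12 → M
  i= 9: G-Y =  8 → I
  i=10: D-X =  6 → G
  i=11: Z-H = 18 → S
  i=12: G-S = 14 → O
  i=13: Z-G = 19 → T
  i=14: T-V = 24 → Y
  i=15: H-V = 12 → M
  i=16: R-J =  8 → I
  i=17: N-H =  6 → G
  i=18: M-U = 18 → S
  i=19: R-D = 14 → O
  i=20: C-J = 19 → T
  i=21: W-Y = 24 → Y
  i=22: K-Y = 12 → M
  i=23: O-G =  8 → I
  i=24: W-Q =  6 → G
  i=25: C-K = 18 → S
  i=26: K-W = 14 → O
  i=27: R-Y = 19 → T
  i=28: J-L = 24 → Y
  i=29: V-J = 12 → M
  i=30: W-O =  8 → I
  i=31: N-H =  6 → G
  i=32: E-M = 18 → S
  shifts repeat with period 7: YMIGSOT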